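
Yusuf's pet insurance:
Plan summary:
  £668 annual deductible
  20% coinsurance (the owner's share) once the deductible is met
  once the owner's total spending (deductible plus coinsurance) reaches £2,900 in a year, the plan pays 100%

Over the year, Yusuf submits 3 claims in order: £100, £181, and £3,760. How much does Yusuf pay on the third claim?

Claim 1 — £100: all of it applies to the deductible. Owner pays £100; OOP now £100.
Claim 2 — £181: fully absorbed by the deductible. Owner pays £181; OOP now £281.
Claim 3 — £3,760: £387 finishes the deductible; £3,373 goes to coinsurance; 20% of £3,373 = £674.60. Owner pays £1,061.60; OOP now £1,342.60.

£1,061.60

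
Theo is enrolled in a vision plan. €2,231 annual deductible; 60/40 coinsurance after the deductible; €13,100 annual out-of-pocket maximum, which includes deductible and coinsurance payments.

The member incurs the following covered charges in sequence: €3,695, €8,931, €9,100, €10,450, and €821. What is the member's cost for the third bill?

Claim 1 — €3,695: €2,231 finishes the deductible; €1,464 goes to coinsurance; 40% of €1,464 = €585.60. Member owes €2,816.60 (running OOP €2,816.60).
Claim 2 — €8,931: deductible already satisfied, so member's share is 40% × €8,931 = €3,572.40. Cost to member: €3,572.40. OOP to date €6,389.
Claim 3 — €9,100: deductible already satisfied, so member's share is 40% × €9,100 = €3,640. Member owes €3,640 (running OOP €10,029).

€3,640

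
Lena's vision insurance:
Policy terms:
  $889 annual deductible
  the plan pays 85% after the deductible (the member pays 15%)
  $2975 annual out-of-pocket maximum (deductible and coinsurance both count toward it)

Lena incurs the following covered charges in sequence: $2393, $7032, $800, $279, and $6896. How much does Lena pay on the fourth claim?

$41.85

Bill 1, $2393: $889 to deductible, leaving $1504; member's 15% is $225.60. Cost to member: $1114.60. OOP to date $1114.60.
Bill 2, $7032: deductible met; 15% of $7032 = $1054.80. Cost to member: $1054.80. OOP to date $2169.40.
Bill 3, $800: deductible already satisfied, so member's share is 15% × $800 = $120. Member owes $120 (running OOP $2289.40).
Bill 4, $279: deductible met; 15% of $279 = $41.85. Member pays $41.85; OOP now $2331.25.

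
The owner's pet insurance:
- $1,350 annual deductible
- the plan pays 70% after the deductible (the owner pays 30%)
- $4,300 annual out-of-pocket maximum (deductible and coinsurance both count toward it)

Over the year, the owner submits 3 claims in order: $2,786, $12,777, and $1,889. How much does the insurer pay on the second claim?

#1 ($2,786): deductible takes $1,350, $1,436 remains; owner's 30% is $430.80. Cost to owner: $1,780.80. OOP to date $1,780.80. Plan pays $2,786 − $1,780.80 = $1,005.20.
#2 ($12,777): deductible already satisfied, so owner's share is 30% × $12,777 = $3,833.10. OOP would hit $5,613.90 > $4,300, so the cap limits the owner to $4,300 − $1,780.80 = $2,519.20. Insurer: $12,777 − $2,519.20 = $10,257.80.

$10,257.80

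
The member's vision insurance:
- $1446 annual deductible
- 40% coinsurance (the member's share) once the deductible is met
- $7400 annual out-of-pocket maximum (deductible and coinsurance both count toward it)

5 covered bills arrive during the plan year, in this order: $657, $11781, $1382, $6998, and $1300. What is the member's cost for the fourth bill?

Claim 1 ($657): fully absorbed by the deductible. Member owes $657 (running OOP $657).
Claim 2 ($11781): $789 finishes the deductible; $10992 goes to coinsurance; member's 40% is $4396.80. Member owes $5185.80 (running OOP $5842.80).
Claim 3 ($1382): deductible met; 40% of $1382 = $552.80. Cost to member: $552.80. OOP to date $6395.60.
Claim 4 ($6998): deductible already satisfied, so member's share is 40% × $6998 = $2799.20. Adding that to $6395.60 gives $9194.80, past the $7400 cap; member pays only $7400 − $6395.60 = $1004.40.

$1004.40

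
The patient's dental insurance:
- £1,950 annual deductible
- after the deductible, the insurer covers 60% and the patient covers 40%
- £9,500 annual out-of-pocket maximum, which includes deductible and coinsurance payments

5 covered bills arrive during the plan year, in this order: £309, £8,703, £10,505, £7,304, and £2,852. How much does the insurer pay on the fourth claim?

Claim 1 — £309: all of it applies to the deductible. Patient pays £309; OOP now £309. Plan pays £309 − £309 = £0.
Claim 2 — £8,703: £1,641 finishes the deductible; £7,062 goes to coinsurance; patient's 40% is £2,824.80. Patient pays £4,465.80; OOP now £4,774.80. Plan pays £8,703 − £4,465.80 = £4,237.20.
Claim 3 — £10,505: 40% coinsurance on £10,505 = £4,202. Cost to patient: £4,202. OOP to date £8,976.80. Plan pays £10,505 − £4,202 = £6,303.
Claim 4 — £7,304: 40% coinsurance on £7,304 = £2,921.60. OOP would hit £11,898.40 > £9,500, so the cap limits the patient to £9,500 − £8,976.80 = £523.20. Insurer: £7,304 − £523.20 = £6,780.80.

£6,780.80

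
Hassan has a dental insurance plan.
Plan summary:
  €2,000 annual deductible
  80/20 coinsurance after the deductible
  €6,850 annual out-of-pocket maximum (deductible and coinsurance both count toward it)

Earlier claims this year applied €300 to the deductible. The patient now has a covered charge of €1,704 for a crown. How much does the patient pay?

€300 of the €2,000 deductible is already met, leaving €1,700.
That leaves €1,704 − €1,700 = €4 for coinsurance.
Patient's 20% share of €4 is €0.80.
Patient responsibility before any cap: €1,700 + €0.80 = €1,700.80.
Cumulative spending €300 + €1,700.80 = €2,000.80 stays under the €6,850 maximum.

€1,700.80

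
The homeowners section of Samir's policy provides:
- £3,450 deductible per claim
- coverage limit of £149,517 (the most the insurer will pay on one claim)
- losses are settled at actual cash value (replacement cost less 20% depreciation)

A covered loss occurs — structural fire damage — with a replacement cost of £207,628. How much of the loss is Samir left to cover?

Actual cash value after 20% depreciation: £207,628 × 80% = £166,102.40.
After the deductible, £166,102.40 − £3,450 = £162,652.40 remains.
Since £162,652.40 > £149,517, the payout is capped at £149,517.
Homeowner's share is the uncovered remainder: £207,628 − £149,517 = £58,111.

£58,111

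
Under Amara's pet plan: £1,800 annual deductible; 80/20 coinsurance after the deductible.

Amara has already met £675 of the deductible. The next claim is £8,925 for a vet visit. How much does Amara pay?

£2,685

Deductible still to meet: £1,800 − £675 = £1,125.
That leaves £8,925 − £1,125 = £7,800 for coinsurance.
Owner's 20% share of £7,800 is £1,560.
Owner responsibility: £1,125 + £1,560 = £2,685.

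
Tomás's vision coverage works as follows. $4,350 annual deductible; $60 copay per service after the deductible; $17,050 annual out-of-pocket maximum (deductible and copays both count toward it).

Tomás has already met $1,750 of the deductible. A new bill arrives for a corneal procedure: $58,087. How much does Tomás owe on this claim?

Remaining deductible: $4,350 − $1,750 = $2,600.
After the $2,600 deductible portion, $58,087 − $2,600 = $55,487 is subject to the copay.
Copay on this service: $60.
That puts the member's cost at $2,600 + $60 = $2,660 before any cap.
Year-to-date out-of-pocket becomes $1,750 + $2,660 = $4,410, still under the $17,050 maximum, so no cap applies.

$2,660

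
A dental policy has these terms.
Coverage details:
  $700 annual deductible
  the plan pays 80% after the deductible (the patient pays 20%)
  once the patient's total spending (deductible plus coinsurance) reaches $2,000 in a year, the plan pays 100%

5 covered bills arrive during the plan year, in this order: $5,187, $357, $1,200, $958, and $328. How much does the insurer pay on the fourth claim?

Bill 1, $5,187: $700 to deductible, leaving $4,487; patient's 20% is $897.40. Patient owes $1,597.40 (running OOP $1,597.40). Insurer: $5,187 − $1,597.40 = $3,589.60.
Bill 2, $357: 20% coinsurance on $357 = $71.40. Patient pays $71.40; OOP now $1,668.80. Plan pays $357 − $71.40 = $285.60.
Bill 3, $1,200: deductible met; 20% of $1,200 = $240. Patient owes $240 (running OOP $1,908.80). Insurer: $1,200 − $240 = $960.
Bill 4, $958: 20% coinsurance on $958 = $191.60. OOP would hit $2,100.40 > $2,000, so the cap limits the patient to $2,000 − $1,908.80 = $91.20. Insurer: $958 − $91.20 = $866.80.

$866.80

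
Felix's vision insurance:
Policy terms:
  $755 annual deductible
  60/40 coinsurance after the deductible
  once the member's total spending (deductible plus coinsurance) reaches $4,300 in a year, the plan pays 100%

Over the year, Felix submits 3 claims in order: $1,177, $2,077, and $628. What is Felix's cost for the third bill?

$251.20

Bill 1, $1,177: deductible takes $755, $422 remains; 40% of $422 = $168.80. Cost to member: $923.80. OOP to date $923.80.
Bill 2, $2,077: deductible already satisfied, so member's share is 40% × $2,077 = $830.80. Member pays $830.80; OOP now $1,754.60.
Bill 3, $628: 40% coinsurance on $628 = $251.20. Member owes $251.20 (running OOP $2,005.80).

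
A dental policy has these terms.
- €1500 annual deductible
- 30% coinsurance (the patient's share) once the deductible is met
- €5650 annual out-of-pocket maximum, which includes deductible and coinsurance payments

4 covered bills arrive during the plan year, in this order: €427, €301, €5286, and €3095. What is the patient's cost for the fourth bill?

Claim 1 (€427): fully absorbed by the deductible. Patient owes €427 (running OOP €427).
Claim 2 (€301): all of it applies to the deductible. Cost to patient: €301. OOP to date €728.
Claim 3 (€5286): deductible takes €772, €4514 remains; coinsurance €4514 × 30% = €1354.20. Patient owes €2126.20 (running OOP €2854.20).
Claim 4 (€3095): deductible met; 30% of €3095 = €928.50. Patient pays €928.50; OOP now €3782.70.

€928.50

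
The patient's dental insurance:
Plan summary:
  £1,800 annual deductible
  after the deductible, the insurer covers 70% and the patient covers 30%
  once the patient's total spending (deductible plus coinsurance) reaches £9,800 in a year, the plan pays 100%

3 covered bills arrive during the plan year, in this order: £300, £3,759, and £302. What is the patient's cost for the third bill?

Bill 1, £300: all of it applies to the deductible. Patient owes £300 (running OOP £300).
Bill 2, £3,759: £1,500 finishes the deductible; £2,259 goes to coinsurance; 30% of £2,259 = £677.70. Patient pays £2,177.70; OOP now £2,477.70.
Bill 3, £302: 30% coinsurance on £302 = £90.60. Cost to patient: £90.60. OOP to date £2,568.30.

£90.60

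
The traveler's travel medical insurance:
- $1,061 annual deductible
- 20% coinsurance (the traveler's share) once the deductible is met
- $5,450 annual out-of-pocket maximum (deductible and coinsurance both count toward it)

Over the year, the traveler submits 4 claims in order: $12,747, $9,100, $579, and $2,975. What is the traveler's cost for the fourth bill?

#1 ($12,747): $1,061 to deductible, leaving $11,686; 20% of $11,686 = $2,337.20. Traveler pays $3,398.20; OOP now $3,398.20.
#2 ($9,100): deductible already satisfied, so traveler's share is 20% × $9,100 = $1,820. Traveler owes $1,820 (running OOP $5,218.20).
#3 ($579): 20% coinsurance on $579 = $115.80. Traveler owes $115.80 (running OOP $5,334).
#4 ($2,975): 20% coinsurance on $2,975 = $595. Adding that to $5,334 gives $5,929, past the $5,450 cap; traveler pays only $5,450 − $5,334 = $116.

$116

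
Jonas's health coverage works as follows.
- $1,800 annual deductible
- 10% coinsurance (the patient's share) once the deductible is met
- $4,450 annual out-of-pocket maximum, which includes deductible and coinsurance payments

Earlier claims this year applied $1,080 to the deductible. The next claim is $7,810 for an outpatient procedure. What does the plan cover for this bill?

$6,381

Remaining deductible: $1,800 − $1,080 = $720.
The remaining $7,090 (= $7,810 − $720) moves to coinsurance.
Patient's 10% share of $7,090 is $709.
So the patient owes $720 + $709 = $1,429 before any cap.
Year-to-date out-of-pocket becomes $1,080 + $1,429 = $2,509, still under the $4,450 maximum, so no cap applies.
Insurer pays the balance: $7,810 − $1,429 = $6,381.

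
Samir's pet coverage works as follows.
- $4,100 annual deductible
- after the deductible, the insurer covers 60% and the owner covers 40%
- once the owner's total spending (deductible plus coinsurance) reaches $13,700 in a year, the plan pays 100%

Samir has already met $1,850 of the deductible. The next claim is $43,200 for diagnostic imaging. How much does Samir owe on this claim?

$11,850

$1,850 of the $4,100 deductible is already met, leaving $2,250.
That leaves $43,200 − $2,250 = $40,950 for coinsurance.
40% of $40,950 = $16,380 falls to the owner.
Owner responsibility before any cap: $2,250 + $16,380 = $18,630.
Year-to-date out-of-pocket would reach $1,850 + $18,630 = $20,480, above the $13,700 maximum, so the owner pays only $13,700 − $1,850 = $11,850.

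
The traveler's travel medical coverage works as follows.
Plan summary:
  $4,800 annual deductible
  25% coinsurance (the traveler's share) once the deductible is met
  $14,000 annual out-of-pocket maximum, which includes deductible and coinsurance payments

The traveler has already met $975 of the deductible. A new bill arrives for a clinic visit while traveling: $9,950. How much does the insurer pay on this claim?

$4,593.75

Deductible still to meet: $4,800 − $975 = $3,825.
After the $3,825 deductible portion, $9,950 − $3,825 = $6,125 is subject to coinsurance.
Coinsurance: $6,125 × 25% = $1,531.25.
So the traveler owes $3,825 + $1,531.25 = $5,356.25 before any cap.
Cumulative spending $975 + $5,356.25 = $6,331.25 stays under the $14,000 maximum.
The insurer covers the remainder: $9,950 − $5,356.25 = $4,593.75.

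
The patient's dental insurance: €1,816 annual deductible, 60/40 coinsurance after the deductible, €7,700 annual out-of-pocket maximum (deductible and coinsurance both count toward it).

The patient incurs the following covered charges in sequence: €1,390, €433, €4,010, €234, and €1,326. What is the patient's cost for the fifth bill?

#1 (€1,390): fully absorbed by the deductible. Patient owes €1,390 (running OOP €1,390).
#2 (€433): €426 finishes the deductible; €7 goes to coinsurance; coinsurance €7 × 40% = €2.80. Patient owes €428.80 (running OOP €1,818.80).
#3 (€4,010): 40% coinsurance on €4,010 = €1,604. Cost to patient: €1,604. OOP to date €3,422.80.
#4 (€234): 40% coinsurance on €234 = €93.60. Patient owes €93.60 (running OOP €3,516.40).
#5 (€1,326): deductible already satisfied, so patient's share is 40% × €1,326 = €530.40. Patient owes €530.40 (running OOP €4,046.80).

€530.40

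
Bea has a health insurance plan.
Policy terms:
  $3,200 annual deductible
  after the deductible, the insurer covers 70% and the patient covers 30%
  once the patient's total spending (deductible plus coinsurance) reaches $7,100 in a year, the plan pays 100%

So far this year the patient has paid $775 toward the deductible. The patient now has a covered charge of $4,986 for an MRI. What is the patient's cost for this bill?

$3,193.30

$775 of the $3,200 deductible is already met, leaving $2,425.
The remaining $2,561 (= $4,986 − $2,425) moves to coinsurance.
30% of $2,561 = $768.30 falls to the patient.
Patient responsibility before any cap: $2,425 + $768.30 = $3,193.30.
Cumulative spending $775 + $3,193.30 = $3,968.30 stays under the $7,100 maximum.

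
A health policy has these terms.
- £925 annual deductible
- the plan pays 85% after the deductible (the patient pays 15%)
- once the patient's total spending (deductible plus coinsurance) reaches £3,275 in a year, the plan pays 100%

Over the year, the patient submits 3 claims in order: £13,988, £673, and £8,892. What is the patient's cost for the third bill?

£289.60

#1 (£13,988): deductible takes £925, £13,063 remains; 15% of £13,063 = £1,959.45. Patient pays £2,884.45; OOP now £2,884.45.
#2 (£673): deductible already satisfied, so patient's share is 15% × £673 = £100.95. Cost to patient: £100.95. OOP to date £2,985.40.
#3 (£8,892): deductible already satisfied, so patient's share is 15% × £8,892 = £1,333.80. OOP would hit £4,319.20 > £3,275, so the cap limits the patient to £3,275 − £2,985.40 = £289.60.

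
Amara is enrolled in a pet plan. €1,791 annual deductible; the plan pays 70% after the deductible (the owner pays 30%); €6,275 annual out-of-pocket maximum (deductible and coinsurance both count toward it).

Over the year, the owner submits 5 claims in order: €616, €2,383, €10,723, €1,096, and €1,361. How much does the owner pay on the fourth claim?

Claim 1 (€616): all of it applies to the deductible. Owner pays €616; OOP now €616.
Claim 2 (€2,383): deductible takes €1,175, €1,208 remains; 30% of €1,208 = €362.40. Cost to owner: €1,537.40. OOP to date €2,153.40.
Claim 3 (€10,723): deductible already satisfied, so owner's share is 30% × €10,723 = €3,216.90. Cost to owner: €3,216.90. OOP to date €5,370.30.
Claim 4 (€1,096): deductible already satisfied, so owner's share is 30% × €1,096 = €328.80. Owner pays €328.80; OOP now €5,699.10.

€328.80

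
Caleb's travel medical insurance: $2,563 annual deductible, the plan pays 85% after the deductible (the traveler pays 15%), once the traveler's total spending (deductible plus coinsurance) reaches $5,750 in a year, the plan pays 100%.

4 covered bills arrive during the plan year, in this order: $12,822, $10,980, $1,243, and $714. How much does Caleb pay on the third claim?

$1.15

#1 ($12,822): deductible takes $2,563, $10,259 remains; traveler's 15% is $1,538.85. Traveler owes $4,101.85 (running OOP $4,101.85).
#2 ($10,980): deductible met; 15% of $10,980 = $1,647. Cost to traveler: $1,647. OOP to date $5,748.85.
#3 ($1,243): deductible already satisfied, so traveler's share is 15% × $1,243 = $186.45. That would push OOP to $5,935.30, over the $5,750 cap, so traveler pays $5,750 − $5,748.85 = $1.15.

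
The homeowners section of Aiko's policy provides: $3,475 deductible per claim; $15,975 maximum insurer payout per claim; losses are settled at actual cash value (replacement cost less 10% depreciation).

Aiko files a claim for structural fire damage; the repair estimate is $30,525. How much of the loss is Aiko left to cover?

$14,550

Actual cash value after 10% depreciation: $30,525 × 90% = $27,472.50.
Less the $3,475 deductible: $27,472.50 − $3,475 = $23,997.50.
$23,997.50 exceeds the $15,975 limit, so the insurer pays the limit: $15,975.
The homeowner bears the rest of the original loss: $30,525 − $15,975 = $14,550.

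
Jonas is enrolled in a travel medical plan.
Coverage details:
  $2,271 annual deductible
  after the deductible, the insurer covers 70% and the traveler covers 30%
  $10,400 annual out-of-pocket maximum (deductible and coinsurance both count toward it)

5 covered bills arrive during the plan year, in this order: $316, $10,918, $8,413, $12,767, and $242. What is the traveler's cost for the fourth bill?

#1 ($316): all of it applies to the deductible. Traveler pays $316; OOP now $316.
#2 ($10,918): $1,955 finishes the deductible; $8,963 goes to coinsurance; 30% of $8,963 = $2,688.90. Cost to traveler: $4,643.90. OOP to date $4,959.90.
#3 ($8,413): 30% coinsurance on $8,413 = $2,523.90. Traveler pays $2,523.90; OOP now $7,483.80.
#4 ($12,767): deductible already satisfied, so traveler's share is 30% × $12,767 = $3,830.10. OOP would hit $11,313.90 > $10,400, so the cap limits the traveler to $10,400 − $7,483.80 = $2,916.20.

$2,916.20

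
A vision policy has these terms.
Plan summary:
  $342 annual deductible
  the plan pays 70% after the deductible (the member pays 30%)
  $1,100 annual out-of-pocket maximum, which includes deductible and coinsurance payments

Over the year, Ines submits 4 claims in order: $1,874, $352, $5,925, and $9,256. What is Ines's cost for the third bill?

#1 ($1,874): $342 finishes the deductible; $1,532 goes to coinsurance; coinsurance $1,532 × 30% = $459.60. Cost to member: $801.60. OOP to date $801.60.
#2 ($352): 30% coinsurance on $352 = $105.60. Cost to member: $105.60. OOP to date $907.20.
#3 ($5,925): deductible met; 30% of $5,925 = $1,777.50. That would push OOP to $2,684.70, over the $1,100 cap, so member pays $1,100 − $907.20 = $192.80.

$192.80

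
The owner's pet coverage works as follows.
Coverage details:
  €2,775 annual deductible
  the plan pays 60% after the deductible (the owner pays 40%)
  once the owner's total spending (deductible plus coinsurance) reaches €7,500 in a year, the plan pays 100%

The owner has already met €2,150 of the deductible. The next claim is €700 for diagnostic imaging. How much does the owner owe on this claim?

Remaining deductible: €2,775 − €2,150 = €625.
After the €625 deductible portion, €700 − €625 = €75 is subject to coinsurance.
Owner's 40% share of €75 is €30.
Owner responsibility before any cap: €625 + €30 = €655.
Cumulative spending €2,150 + €655 = €2,805 stays under the €7,500 maximum.

€655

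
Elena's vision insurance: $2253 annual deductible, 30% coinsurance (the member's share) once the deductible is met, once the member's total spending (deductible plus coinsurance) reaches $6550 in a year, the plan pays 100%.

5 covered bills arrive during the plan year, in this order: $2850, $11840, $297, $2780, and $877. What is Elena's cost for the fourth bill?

Bill 1, $2850: deductible takes $2253, $597 remains; member's 30% is $179.10. Cost to member: $2432.10. OOP to date $2432.10.
Bill 2, $11840: deductible met; 30% of $11840 = $3552. Member pays $3552; OOP now $5984.10.
Bill 3, $297: 30% coinsurance on $297 = $89.10. Member owes $89.10 (running OOP $6073.20).
Bill 4, $2780: deductible met; 30% of $2780 = $834. OOP would hit $6907.20 > $6550, so the cap limits the member to $6550 − $6073.20 = $476.80.

$476.80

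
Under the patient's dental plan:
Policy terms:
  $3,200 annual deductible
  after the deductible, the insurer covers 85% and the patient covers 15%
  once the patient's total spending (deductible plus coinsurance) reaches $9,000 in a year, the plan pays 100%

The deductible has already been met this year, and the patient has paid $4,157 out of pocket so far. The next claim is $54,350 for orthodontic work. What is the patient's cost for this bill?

With the deductible met, the entire $54,350 is subject to coinsurance.
15% of $54,350 = $8,152.50 falls to the patient.
Year-to-date out-of-pocket would reach $4,157 + $8,152.50 = $12,309.50, above the $9,000 maximum, so the patient pays only $9,000 − $4,157 = $4,843.

$4,843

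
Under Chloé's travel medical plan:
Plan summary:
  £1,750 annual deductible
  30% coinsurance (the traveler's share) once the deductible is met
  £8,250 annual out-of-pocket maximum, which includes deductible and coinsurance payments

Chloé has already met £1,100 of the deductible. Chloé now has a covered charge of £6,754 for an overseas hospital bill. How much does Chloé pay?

£2,481.20

Deductible still to meet: £1,750 − £1,100 = £650.
That leaves £6,754 − £650 = £6,104 for coinsurance.
30% of £6,104 = £1,831.20 falls to the traveler.
That puts the traveler's cost at £650 + £1,831.20 = £2,481.20 before any cap.
Total out-of-pocket so far would be £1,100 + £2,481.20 = £3,581.20, below the £8,250 cap — no reduction.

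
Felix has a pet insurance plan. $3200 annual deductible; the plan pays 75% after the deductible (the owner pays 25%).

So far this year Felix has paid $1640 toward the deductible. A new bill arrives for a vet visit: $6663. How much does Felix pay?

$1640 of the $3200 deductible is already met, leaving $1560.
The remaining $5103 (= $6663 − $1560) moves to coinsurance.
25% of $5103 = $1275.75 falls to the owner.
So the owner owes $1560 + $1275.75 = $2835.75.

$2835.75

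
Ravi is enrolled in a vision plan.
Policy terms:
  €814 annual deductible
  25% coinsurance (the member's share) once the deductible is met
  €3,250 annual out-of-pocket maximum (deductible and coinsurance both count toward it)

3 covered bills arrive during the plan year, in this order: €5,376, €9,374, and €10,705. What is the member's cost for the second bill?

Claim 1 — €5,376: €814 to deductible, leaving €4,562; member's 25% is €1,140.50. Member owes €1,954.50 (running OOP €1,954.50).
Claim 2 — €9,374: deductible met; 25% of €9,374 = €2,343.50. OOP would hit €4,298 > €3,250, so the cap limits the member to €3,250 − €1,954.50 = €1,295.50.

€1,295.50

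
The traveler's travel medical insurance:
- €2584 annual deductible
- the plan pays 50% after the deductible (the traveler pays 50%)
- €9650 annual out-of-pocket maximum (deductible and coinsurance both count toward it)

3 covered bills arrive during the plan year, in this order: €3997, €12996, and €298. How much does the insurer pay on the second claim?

Bill 1, €3997: €2584 to deductible, leaving €1413; coinsurance €1413 × 50% = €706.50. Traveler pays €3290.50; OOP now €3290.50. Insurer: €3997 − €3290.50 = €706.50.
Bill 2, €12996: deductible already satisfied, so traveler's share is 50% × €12996 = €6498. Adding that to €3290.50 gives €9788.50, past the €9650 cap; traveler pays only €9650 − €3290.50 = €6359.50. Insurer: €12996 − €6359.50 = €6636.50.

€6636.50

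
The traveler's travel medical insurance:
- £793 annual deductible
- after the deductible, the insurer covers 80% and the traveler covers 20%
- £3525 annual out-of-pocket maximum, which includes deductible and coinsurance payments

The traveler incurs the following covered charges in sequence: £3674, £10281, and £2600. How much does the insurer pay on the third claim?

Claim 1 (£3674): £793 to deductible, leaving £2881; traveler's 20% is £576.20. Traveler pays £1369.20; OOP now £1369.20. Insurer: £3674 − £1369.20 = £2304.80.
Claim 2 (£10281): deductible already satisfied, so traveler's share is 20% × £10281 = £2056.20. Traveler owes £2056.20 (running OOP £3425.40). Insurer: £10281 − £2056.20 = £8224.80.
Claim 3 (£2600): 20% coinsurance on £2600 = £520. OOP would hit £3945.40 > £3525, so the cap limits the traveler to £3525 − £3425.40 = £99.60. Plan pays £2600 − £99.60 = £2500.40.

£2500.40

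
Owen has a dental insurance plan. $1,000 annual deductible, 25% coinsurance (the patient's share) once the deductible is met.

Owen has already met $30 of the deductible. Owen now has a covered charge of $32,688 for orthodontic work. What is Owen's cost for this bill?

$8,899.50

$30 of the $1,000 deductible is already met, leaving $970.
After the $970 deductible portion, $32,688 − $970 = $31,718 is subject to coinsurance.
25% of $31,718 = $7,929.50 falls to the patient.
That puts the patient's cost at $970 + $7,929.50 = $8,899.50.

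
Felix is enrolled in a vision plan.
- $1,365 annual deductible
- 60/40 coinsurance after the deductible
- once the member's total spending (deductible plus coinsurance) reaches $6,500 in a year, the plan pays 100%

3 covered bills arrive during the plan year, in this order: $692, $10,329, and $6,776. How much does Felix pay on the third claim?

$1,272.60

Claim 1 — $692: all of it applies to the deductible. Cost to member: $692. OOP to date $692.
Claim 2 — $10,329: $673 finishes the deductible; $9,656 goes to coinsurance; member's 40% is $3,862.40. Member pays $4,535.40; OOP now $5,227.40.
Claim 3 — $6,776: deductible already satisfied, so member's share is 40% × $6,776 = $2,710.40. Adding that to $5,227.40 gives $7,937.80, past the $6,500 cap; member pays only $6,500 − $5,227.40 = $1,272.60.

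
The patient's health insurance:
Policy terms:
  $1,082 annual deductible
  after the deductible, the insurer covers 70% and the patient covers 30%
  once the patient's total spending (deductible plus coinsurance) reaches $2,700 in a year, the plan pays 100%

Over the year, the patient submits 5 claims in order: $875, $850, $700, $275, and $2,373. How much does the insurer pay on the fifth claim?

Bill 1, $875: all of it applies to the deductible. Patient owes $875 (running OOP $875). Plan pays $875 − $875 = $0.
Bill 2, $850: $207 finishes the deductible; $643 goes to coinsurance; 30% of $643 = $192.90. Patient owes $399.90 (running OOP $1,274.90). Plan pays $850 − $399.90 = $450.10.
Bill 3, $700: 30% coinsurance on $700 = $210. Patient pays $210; OOP now $1,484.90. Insurer: $700 − $210 = $490.
Bill 4, $275: 30% coinsurance on $275 = $82.50. Cost to patient: $82.50. OOP to date $1,567.40. Insurer: $275 − $82.50 = $192.50.
Bill 5, $2,373: deductible met; 30% of $2,373 = $711.90. Patient pays $711.90; OOP now $2,279.30. Plan pays $2,373 − $711.90 = $1,661.10.

$1,661.10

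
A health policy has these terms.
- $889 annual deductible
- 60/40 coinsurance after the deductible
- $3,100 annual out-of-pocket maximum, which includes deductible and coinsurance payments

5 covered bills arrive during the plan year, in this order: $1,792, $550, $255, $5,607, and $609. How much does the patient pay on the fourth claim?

Claim 1 ($1,792): $889 to deductible, leaving $903; coinsurance $903 × 40% = $361.20. Patient pays $1,250.20; OOP now $1,250.20.
Claim 2 ($550): deductible met; 40% of $550 = $220. Patient owes $220 (running OOP $1,470.20).
Claim 3 ($255): 40% coinsurance on $255 = $102. Cost to patient: $102. OOP to date $1,572.20.
Claim 4 ($5,607): deductible met; 40% of $5,607 = $2,242.80. Adding that to $1,572.20 gives $3,815, past the $3,100 cap; patient pays only $3,100 − $1,572.20 = $1,527.80.

$1,527.80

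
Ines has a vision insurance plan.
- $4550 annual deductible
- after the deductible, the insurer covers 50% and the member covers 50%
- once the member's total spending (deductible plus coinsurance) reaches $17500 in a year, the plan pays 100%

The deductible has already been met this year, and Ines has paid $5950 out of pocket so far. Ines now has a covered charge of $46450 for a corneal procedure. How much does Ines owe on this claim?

$11550

The deductible is already satisfied, so the full bill goes to coinsurance.
50% of $46450 = $23225 falls to the member.
Adding $23225 to the $5950 already spent would give $29175, which exceeds the $17500 cap; the member pays just $17500 − $5950 = $11550.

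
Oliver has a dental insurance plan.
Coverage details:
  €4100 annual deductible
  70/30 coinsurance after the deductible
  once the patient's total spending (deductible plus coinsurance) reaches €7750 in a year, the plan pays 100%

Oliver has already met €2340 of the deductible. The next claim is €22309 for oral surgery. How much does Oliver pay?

Remaining deductible: €4100 − €2340 = €1760.
After the €1760 deductible portion, €22309 − €1760 = €20549 is subject to coinsurance.
30% of €20549 = €6164.70 falls to the patient.
So the patient owes €1760 + €6164.70 = €7924.70 before any cap.
Year-to-date out-of-pocket would reach €2340 + €7924.70 = €10264.70, above the €7750 maximum, so the patient pays only €7750 − €2340 = €5410.

€5410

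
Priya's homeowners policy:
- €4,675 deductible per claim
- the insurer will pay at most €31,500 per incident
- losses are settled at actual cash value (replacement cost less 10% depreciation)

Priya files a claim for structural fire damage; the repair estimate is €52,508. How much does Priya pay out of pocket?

€21,008

Depreciate 10%: the covered value is €52,508 × 0.9 = €47,257.20.
Subtract the deductible: €47,257.20 − €4,675 = €42,582.20.
€42,582.20 exceeds the €31,500 limit, so the insurer pays the limit: €31,500.
The homeowner bears the rest of the original loss: €52,508 − €31,500 = €21,008.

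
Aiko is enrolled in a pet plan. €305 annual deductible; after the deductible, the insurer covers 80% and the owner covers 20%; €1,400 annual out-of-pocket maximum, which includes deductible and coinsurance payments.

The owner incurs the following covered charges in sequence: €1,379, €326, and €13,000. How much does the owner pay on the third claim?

€815

Claim 1 (€1,379): deductible takes €305, €1,074 remains; owner's 20% is €214.80. Owner owes €519.80 (running OOP €519.80).
Claim 2 (€326): deductible already satisfied, so owner's share is 20% × €326 = €65.20. Owner pays €65.20; OOP now €585.
Claim 3 (€13,000): 20% coinsurance on €13,000 = €2,600. Adding that to €585 gives €3,185, past the €1,400 cap; owner pays only €1,400 − €585 = €815.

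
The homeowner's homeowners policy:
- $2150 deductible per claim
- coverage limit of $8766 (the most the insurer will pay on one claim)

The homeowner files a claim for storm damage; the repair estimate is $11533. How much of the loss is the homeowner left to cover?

$2767

After the deductible, $11533 − $2150 = $9383 remains.
Since $9383 > $8766, the payout is capped at $8766.
Out of pocket: $11533 − $8766 = $2767.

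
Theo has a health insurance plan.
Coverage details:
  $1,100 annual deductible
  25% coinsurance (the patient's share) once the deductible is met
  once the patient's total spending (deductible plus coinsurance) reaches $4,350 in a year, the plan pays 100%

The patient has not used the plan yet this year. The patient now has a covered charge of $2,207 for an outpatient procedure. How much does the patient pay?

Nothing has been paid toward the $1,100 deductible, so the first $1,100 of this charge is applied there.
That leaves $2,207 − $1,100 = $1,107 for coinsurance.
Patient's 25% share of $1,107 is $276.75.
Patient responsibility before any cap: $1,100 + $276.75 = $1,376.75.
Cumulative spending $0 + $1,376.75 = $1,376.75 stays under the $4,350 maximum.

$1,376.75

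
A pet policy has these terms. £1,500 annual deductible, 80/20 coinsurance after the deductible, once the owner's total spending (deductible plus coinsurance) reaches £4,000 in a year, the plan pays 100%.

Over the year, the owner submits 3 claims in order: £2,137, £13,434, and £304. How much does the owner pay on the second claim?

£2,372.60

#1 (£2,137): £1,500 finishes the deductible; £637 goes to coinsurance; owner's 20% is £127.40. Owner pays £1,627.40; OOP now £1,627.40.
#2 (£13,434): deductible already satisfied, so owner's share is 20% × £13,434 = £2,686.80. That would push OOP to £4,314.20, over the £4,000 cap, so owner pays £4,000 − £1,627.40 = £2,372.60.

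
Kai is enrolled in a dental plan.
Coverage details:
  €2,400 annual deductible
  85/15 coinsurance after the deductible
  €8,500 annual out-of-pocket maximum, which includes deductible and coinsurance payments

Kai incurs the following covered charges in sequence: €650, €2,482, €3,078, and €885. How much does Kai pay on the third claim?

Bill 1, €650: fully absorbed by the deductible. Patient pays €650; OOP now €650.
Bill 2, €2,482: €1,750 to deductible, leaving €732; patient's 15% is €109.80. Patient pays €1,859.80; OOP now €2,509.80.
Bill 3, €3,078: 15% coinsurance on €3,078 = €461.70. Cost to patient: €461.70. OOP to date €2,971.50.

€461.70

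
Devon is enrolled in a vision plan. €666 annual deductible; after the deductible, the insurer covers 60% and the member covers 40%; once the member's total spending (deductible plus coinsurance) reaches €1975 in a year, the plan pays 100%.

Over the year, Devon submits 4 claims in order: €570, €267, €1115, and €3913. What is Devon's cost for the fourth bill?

€794.60

Claim 1 — €570: fully absorbed by the deductible. Member pays €570; OOP now €570.
Claim 2 — €267: deductible takes €96, €171 remains; member's 40% is €68.40. Cost to member: €164.40. OOP to date €734.40.
Claim 3 — €1115: 40% coinsurance on €1115 = €446. Cost to member: €446. OOP to date €1180.40.
Claim 4 — €3913: 40% coinsurance on €3913 = €1565.20. OOP would hit €2745.60 > €1975, so the cap limits the member to €1975 − €1180.40 = €794.60.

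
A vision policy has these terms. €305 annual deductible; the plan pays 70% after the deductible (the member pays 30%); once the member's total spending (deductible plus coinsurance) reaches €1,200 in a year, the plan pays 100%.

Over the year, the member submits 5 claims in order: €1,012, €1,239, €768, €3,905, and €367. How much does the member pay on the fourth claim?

€80.80

#1 (€1,012): deductible takes €305, €707 remains; member's 30% is €212.10. Member pays €517.10; OOP now €517.10.
#2 (€1,239): deductible met; 30% of €1,239 = €371.70. Member owes €371.70 (running OOP €888.80).
#3 (€768): 30% coinsurance on €768 = €230.40. Cost to member: €230.40. OOP to date €1,119.20.
#4 (€3,905): 30% coinsurance on €3,905 = €1,171.50. OOP would hit €2,290.70 > €1,200, so the cap limits the member to €1,200 − €1,119.20 = €80.80.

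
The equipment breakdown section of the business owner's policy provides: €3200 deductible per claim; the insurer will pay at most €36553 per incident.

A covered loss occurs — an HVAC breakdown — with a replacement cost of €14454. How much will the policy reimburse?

Subtract the deductible: €14454 − €3200 = €11254.
€11254 ≤ €36553, so the limit doesn't bind; insurer pays €11254.

€11254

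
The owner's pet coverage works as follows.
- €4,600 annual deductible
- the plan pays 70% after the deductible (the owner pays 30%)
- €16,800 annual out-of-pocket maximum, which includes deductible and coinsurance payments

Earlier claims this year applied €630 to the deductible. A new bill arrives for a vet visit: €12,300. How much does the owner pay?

€630 of the €4,600 deductible is already met, leaving €3,970.
The remaining €8,330 (= €12,300 − €3,970) moves to coinsurance.
Coinsurance: €8,330 × 30% = €2,499.
So the owner owes €3,970 + €2,499 = €6,469 before any cap.
Year-to-date out-of-pocket becomes €630 + €6,469 = €7,099, still under the €16,800 maximum, so no cap applies.

€6,469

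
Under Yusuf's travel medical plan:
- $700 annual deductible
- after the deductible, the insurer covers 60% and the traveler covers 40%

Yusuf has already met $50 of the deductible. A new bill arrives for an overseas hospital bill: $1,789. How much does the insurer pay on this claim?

$683.40

Remaining deductible: $700 − $50 = $650.
The remaining $1,139 (= $1,789 − $650) moves to coinsurance.
40% of $1,139 = $455.60 falls to the traveler.
So the traveler owes $650 + $455.60 = $1,105.60.
Insurer pays the balance: $1,789 − $1,105.60 = $683.40.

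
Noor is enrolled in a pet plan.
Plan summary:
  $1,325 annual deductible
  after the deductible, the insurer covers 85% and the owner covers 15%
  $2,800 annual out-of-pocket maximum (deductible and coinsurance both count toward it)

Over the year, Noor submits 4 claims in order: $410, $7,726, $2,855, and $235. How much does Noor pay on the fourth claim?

$25.10

Bill 1, $410: fully absorbed by the deductible. Owner owes $410 (running OOP $410).
Bill 2, $7,726: deductible takes $915, $6,811 remains; owner's 15% is $1,021.65. Owner pays $1,936.65; OOP now $2,346.65.
Bill 3, $2,855: 15% coinsurance on $2,855 = $428.25. Owner owes $428.25 (running OOP $2,774.90).
Bill 4, $235: deductible met; 15% of $235 = $35.25. Adding that to $2,774.90 gives $2,810.15, past the $2,800 cap; owner pays only $2,800 − $2,774.90 = $25.10.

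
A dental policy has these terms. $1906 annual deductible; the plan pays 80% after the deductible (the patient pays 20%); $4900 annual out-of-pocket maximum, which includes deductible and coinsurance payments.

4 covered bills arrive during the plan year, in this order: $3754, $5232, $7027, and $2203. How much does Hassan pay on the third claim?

$1405.40

Claim 1 — $3754: $1906 finishes the deductible; $1848 goes to coinsurance; coinsurance $1848 × 20% = $369.60. Cost to patient: $2275.60. OOP to date $2275.60.
Claim 2 — $5232: deductible already satisfied, so patient's share is 20% × $5232 = $1046.40. Patient owes $1046.40 (running OOP $3322).
Claim 3 — $7027: 20% coinsurance on $7027 = $1405.40. Patient pays $1405.40; OOP now $4727.40.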